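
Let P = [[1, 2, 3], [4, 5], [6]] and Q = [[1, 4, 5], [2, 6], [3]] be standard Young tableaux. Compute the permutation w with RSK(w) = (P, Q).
6 4 1 2 5 3

Reverse the RSK construction: for i from n down to 1, find the cell of Q containing i, remove the entry at that cell from P, and reverse-bump it up through P; the value ejected from row 1 is w(i).

Step i=6: Q has 6 at row 2, column 2; remove 5 from row 2 of P and reverse-bump: 5 enters row 1 and ejects 3. So w(6) = 3. P is now [[1, 2, 5], [4], [6]].
Step i=5: Q has 5 at row 1, column 3; remove that cell from P, ejecting 5. So w(5) = 5. P is now [[1, 2], [4], [6]].
Step i=4: Q has 4 at row 1, column 2; remove that cell from P, ejecting 2. So w(4) = 2. P is now [[1], [4], [6]].
Step i=3: Q has 3 at row 3, column 1; remove 6 from row 3 of P and reverse-bump: 6 enters row 2 and ejects 4; 4 enters row 1 and ejects 1. So w(3) = 1. P is now [[4], [6]].
Step i=2: Q has 2 at row 2, column 1; remove 6 from row 2 of P and reverse-bump: 6 enters row 1 and ejects 4. So w(2) = 4. P is now [[6]].
Step i=1: Q has 1 at row 1, column 1; remove that cell from P, ejecting 6. So w(1) = 6. P is now [].

So w = 6 4 1 2 5 3.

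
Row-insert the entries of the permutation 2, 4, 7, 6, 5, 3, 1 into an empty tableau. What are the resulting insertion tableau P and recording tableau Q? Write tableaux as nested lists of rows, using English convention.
Insert each entry of the permutation into P by Schensted row insertion, recording in Q the position of each new cell.

Insert 2: appended to row 1. P = [[2]].
Insert 4: appended to row 1. P = [[2, 4]].
Insert 7: appended to row 1. P = [[2, 4, 7]].
Insert 6: 6 bumps 7 from row 1; 7 starts row 2. P = [[2, 4, 6], [7]].
Insert 5: 5 bumps 6 from row 1; 6 bumps 7 from row 2; 7 starts row 3. P = [[2, 4, 5], [6], [7]].
Insert 3: 3 bumps 4 from row 1; 4 bumps 6 from row 2; 6 bumps 7 from row 3; 7 starts row 4. P = [[2, 3, 5], [4], [6], [7]].
Insert 1: 1 bumps 2 from row 1; 2 bumps 4 from row 2; 4 bumps 6 from row 3; 6 bumps 7 from row 4; 7 starts row 5. P = [[1, 3, 5], [2], [4], [6], [7]].

So P = [[1, 3, 5], [2], [4], [6], [7]], Q = [[1, 2, 3], [4], [5], [6], [7]].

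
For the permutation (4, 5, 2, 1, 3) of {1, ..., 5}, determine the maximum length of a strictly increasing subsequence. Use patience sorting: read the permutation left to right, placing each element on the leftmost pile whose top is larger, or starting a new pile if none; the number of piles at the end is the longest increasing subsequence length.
2

4: new pile. tops = [4]
5: new pile. tops = [4, 5]
2: onto pile 1 (replacing 4). tops = [2, 5]
1: onto pile 1 (replacing 2). tops = [1, 5]
3: onto pile 2 (replacing 5). tops = [1, 3]

2 piles, so the longest increasing subsequence has length 2.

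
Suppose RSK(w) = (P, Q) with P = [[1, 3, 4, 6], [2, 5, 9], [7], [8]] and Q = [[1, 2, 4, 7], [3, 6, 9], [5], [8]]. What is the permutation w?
2 8 3 7 1 5 9 4 6

Reverse the RSK construction: for i from n down to 1, find the cell of Q containing i, remove the entry at that cell from P, and reverse-bump it up through P; the value ejected from row 1 is w(i).

Step i=9: Q has 9 at row 2, column 3; remove 9 from row 2 of P and reverse-bump: 9 enters row 1 and ejects 6. So w(9) = 6. P is now [[1, 3, 4, 9], [2, 5], [7], [8]].
Step i=8: Q has 8 at row 4, column 1; remove 8 from row 4 of P and reverse-bump: 8 enters row 3 and ejects 7; 7 enters row 2 and ejects 5; 5 enters row 1 and ejects 4. So w(8) = 4. P is now [[1, 3, 5, 9], [2, 7], [8]].
Step i=7: Q has 7 at row 1, column 4; remove that cell from P, ejecting 9. So w(7) = 9. P is now [[1, 3, 5], [2, 7], [8]].
Step i=6: Q has 6 at row 2, column 2; remove 7 from row 2 of P and reverse-bump: 7 enters row 1 and ejects 5. So w(6) = 5. P is now [[1, 3, 7], [2], [8]].
Step i=5: Q has 5 at row 3, column 1; remove 8 from row 3 of P and reverse-bump: 8 enters row 2 and ejects 2; 2 enters row 1 and ejects 1. So w(5) = 1. P is now [[2, 3, 7], [8]].
Step i=4: Q has 4 at row 1, column 3; remove that cell from P, ejecting 7. So w(4) = 7. P is now [[2, 3], [8]].
Step i=3: Q has 3 at row 2, column 1; remove 8 from row 2 of P and reverse-bump: 8 enters row 1 and ejects 3. So w(3) = 3. P is now [[2, 8]].
Step i=2: Q has 2 at row 1, column 2; remove that cell from P, ejecting 8. So w(2) = 8. P is now [[2]].
Step i=1: Q has 1 at row 1, column 1; remove that cell from P, ejecting 2. So w(1) = 2. P is now [].

So w = 2 8 3 7 1 5 9 4 6.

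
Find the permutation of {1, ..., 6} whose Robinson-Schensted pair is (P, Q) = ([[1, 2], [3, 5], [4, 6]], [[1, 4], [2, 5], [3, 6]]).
4 3 1 6 5 2

Reverse RSK: for i = n, n-1, ..., 1, locate i in Q, remove the corresponding corner cell from P, and reverse-bump its entry up through P; the value ejected from row 1 is w(i).

So w = 4 3 1 6 5 2.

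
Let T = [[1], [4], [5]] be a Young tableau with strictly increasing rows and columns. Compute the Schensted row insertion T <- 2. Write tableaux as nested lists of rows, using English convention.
[[1, 2], [4], [5]]

2 is larger than every entry of row 1, so it is appended to row 1. The new tableau is [[1, 2], [4], [5]].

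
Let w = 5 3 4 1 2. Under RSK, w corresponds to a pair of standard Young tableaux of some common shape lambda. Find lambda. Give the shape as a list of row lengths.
Row-insert each entry into an empty tableau.

After inserting 5: P = [[5]].
After inserting 3: P = [[3], [5]].
After inserting 4: P = [[3, 4], [5]].
After inserting 1: P = [[1, 4], [3], [5]].
After inserting 2: P = [[1, 2], [3, 4], [5]].

The final insertion tableau P = [[1, 2], [3, 4], [5]] has shape [2, 2, 1].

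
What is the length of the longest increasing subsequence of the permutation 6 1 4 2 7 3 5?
4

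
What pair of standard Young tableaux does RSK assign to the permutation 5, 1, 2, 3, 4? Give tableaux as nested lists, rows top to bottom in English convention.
Insert each entry of the permutation into P by Schensted row insertion, recording in Q the position of each new cell.

Insert 5: appended to row 1. P = [[5]].
Insert 1: 1 bumps 5 from row 1; 5 starts row 2. P = [[1], [5]].
Insert 2: appended to row 1. P = [[1, 2], [5]].
Insert 3: appended to row 1. P = [[1, 2, 3], [5]].
Insert 4: appended to row 1. P = [[1, 2, 3, 4], [5]].

So P = [[1, 2, 3, 4], [5]], Q = [[1, 3, 4, 5], [2]].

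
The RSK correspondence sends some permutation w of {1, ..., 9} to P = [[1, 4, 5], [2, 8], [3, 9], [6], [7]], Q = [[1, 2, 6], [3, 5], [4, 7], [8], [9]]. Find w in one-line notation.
Reverse the RSK construction: for i from n down to 1, find the cell of Q containing i, remove the entry at that cell from P, and reverse-bump it up through P; the value ejected from row 1 is w(i).

Step i=9: Q has 9 at row 5, column 1; remove 7 from row 5 of P and reverse-bump: 7 enters row 4 and ejects 6; 6 enters row 3 and ejects 3; 3 enters row 2 and ejects 2; 2 enters row 1 and ejects 1. So w(9) = 1. P is now [[2, 4, 5], [3, 8], [6, 9], [7]].
Step i=8: Q has 8 at row 4, column 1; remove 7 from row 4 of P and reverse-bump: 7 enters row 3 and ejects 6; 6 enters row 2 and ejects 3; 3 enters row 1 and ejects 2. So w(8) = 2. P is now [[3, 4, 5], [6, 8], [7, 9]].
Step i=7: Q has 7 at row 3, column 2; remove 9 from row 3 of P and reverse-bump: 9 enters row 2 and ejects 8; 8 enters row 1 and ejects 5. So w(7) = 5. P is now [[3, 4, 8], [6, 9], [7]].
Step i=6: Q has 6 at row 1, column 3; remove that cell from P, ejecting 8. So w(6) = 8. P is now [[3, 4], [6, 9], [7]].
Step i=5: Q has 5 at row 2, column 2; remove 9 from row 2 of P and reverse-bump: 9 enters row 1 and ejects 4. So w(5) = 4. P is now [[3, 9], [6], [7]].
Step i=4: Q has 4 at row 3, column 1; remove 7 from row 3 of P and reverse-bump: 7 enters row 2 and ejects 6; 6 enters row 1 and ejects 3. So w(4) = 3. P is now [[6, 9], [7]].
Step i=3: Q has 3 at row 2, column 1; remove 7 from row 2 of P and reverse-bump: 7 enters row 1 and ejects 6. So w(3) = 6. P is now [[7, 9]].
Step i=2: Q has 2 at row 1, column 2; remove that cell from P, ejecting 9. So w(2) = 9. P is now [[7]].
Step i=1: Q has 1 at row 1, column 1; remove that cell from P, ejecting 7. So w(1) = 7. P is now [].

So w = 7 9 6 3 4 8 5 2 1.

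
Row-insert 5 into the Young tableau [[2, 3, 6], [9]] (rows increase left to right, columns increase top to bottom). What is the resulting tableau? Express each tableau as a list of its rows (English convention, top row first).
[[2, 3, 5], [6], [9]]

In row 1, 5 replaces 6 (the leftmost entry greater than 5); 6 is bumped to row 2. In row 2, 6 replaces 9 (the leftmost entry greater than 6); 9 is bumped to row 3. 9 starts a new row 3. The new tableau is [[2, 3, 5], [6], [9]].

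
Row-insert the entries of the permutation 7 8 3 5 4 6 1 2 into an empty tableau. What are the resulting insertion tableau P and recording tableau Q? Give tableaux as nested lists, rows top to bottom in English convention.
P = [[1, 2, 6], [3, 4], [5, 8], [7]], Q = [[1, 2, 6], [3, 4], [5, 8], [7]]

Insert each entry of the permutation into P by Schensted row insertion, recording in Q the position of each new cell.

Insert 7: appended to row 1. P = [[7]].
Insert 8: appended to row 1. P = [[7, 8]].
Insert 3: 3 bumps 7 from row 1; 7 starts row 2. P = [[3, 8], [7]].
Insert 5: 5 bumps 8 from row 1; 8 appends to row 2. P = [[3, 5], [7, 8]].
Insert 4: 4 bumps 5 from row 1; 5 bumps 7 from row 2; 7 starts row 3. P = [[3, 4], [5, 8], [7]].
Insert 6: appended to row 1. P = [[3, 4, 6], [5, 8], [7]].
Insert 1: 1 bumps 3 from row 1; 3 bumps 5 from row 2; 5 bumps 7 from row 3; 7 starts row 4. P = [[1, 4, 6], [3, 8], [5], [7]].
Insert 2: 2 bumps 4 from row 1; 4 bumps 8 from row 2; 8 appends to row 3. P = [[1, 2, 6], [3, 4], [5, 8], [7]].

So P = [[1, 2, 6], [3, 4], [5, 8], [7]], Q = [[1, 2, 6], [3, 4], [5, 8], [7]].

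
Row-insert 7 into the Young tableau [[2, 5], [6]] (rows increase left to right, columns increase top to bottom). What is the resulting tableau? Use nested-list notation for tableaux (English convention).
[[2, 5, 7], [6]]

7 is larger than every entry of row 1, so it is appended to row 1. The new tableau is [[2, 5, 7], [6]].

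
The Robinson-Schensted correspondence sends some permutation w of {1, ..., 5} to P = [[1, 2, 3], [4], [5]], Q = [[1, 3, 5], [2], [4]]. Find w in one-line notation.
Reverse the RSK construction: for i from n down to 1, find the cell of Q containing i, remove the entry at that cell from P, and reverse-bump it up through P; the value ejected from row 1 is w(i).

Step i=5: Q has 5 at row 1, column 3; remove that cell from P, ejecting 3. So w(5) = 3. P is now [[1, 2], [4], [5]].
Step i=4: Q has 4 at row 3, column 1; remove 5 from row 3 of P and reverse-bump: 5 enters row 2 and ejects 4; 4 enters row 1 and ejects 2. So w(4) = 2. P is now [[1, 4], [5]].
Step i=3: Q has 3 at row 1, column 2; remove that cell from P, ejecting 4. So w(3) = 4. P is now [[1], [5]].
Step i=2: Q has 2 at row 2, column 1; remove 5 from row 2 of P and reverse-bump: 5 enters row 1 and ejects 1. So w(2) = 1. P is now [[5]].
Step i=1: Q has 1 at row 1, column 1; remove that cell from P, ejecting 5. So w(1) = 5. P is now [].

So w = 5 1 4 2 3.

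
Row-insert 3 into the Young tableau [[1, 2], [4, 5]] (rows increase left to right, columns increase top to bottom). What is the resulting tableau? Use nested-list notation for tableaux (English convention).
[[1, 2, 3], [4, 5]]

3 is larger than every entry of row 1, so it is appended to row 1. The new tableau is [[1, 2, 3], [4, 5]].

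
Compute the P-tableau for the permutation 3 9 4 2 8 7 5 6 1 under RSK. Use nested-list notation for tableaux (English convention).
After inserting 3: P = [[3]].
After inserting 9: P = [[3, 9]].
After inserting 4: P = [[3, 4], [9]].
After inserting 2: P = [[2, 4], [3], [9]].
After inserting 8: P = [[2, 4, 8], [3], [9]].
After inserting 7: P = [[2, 4, 7], [3, 8], [9]].
After inserting 5: P = [[2, 4, 5], [3, 7], [8], [9]].
After inserting 6: P = [[2, 4, 5, 6], [3, 7], [8], [9]].
After inserting 1: P = [[1, 4, 5, 6], [2, 7], [3], [8], [9]].

So P = [[1, 4, 5, 6], [2, 7], [3], [8], [9]].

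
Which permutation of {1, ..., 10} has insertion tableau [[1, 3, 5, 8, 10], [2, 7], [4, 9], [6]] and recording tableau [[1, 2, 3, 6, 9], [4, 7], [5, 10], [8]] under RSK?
Reverse RSK: for i = n, n-1, ..., 1, locate i in Q, remove the corresponding corner cell from P, and reverse-bump its entry up through P; the value ejected from row 1 is w(i).

So w = 2 6 7 4 3 9 8 1 10 5.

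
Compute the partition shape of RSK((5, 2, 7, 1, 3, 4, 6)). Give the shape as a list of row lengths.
[4, 2, 1]

Row-insert each entry into an empty tableau.

After inserting 5: P = [[5]].
After inserting 2: P = [[2], [5]].
After inserting 7: P = [[2, 7], [5]].
After inserting 1: P = [[1, 7], [2], [5]].
After inserting 3: P = [[1, 3], [2, 7], [5]].
After inserting 4: P = [[1, 3, 4], [2, 7], [5]].
After inserting 6: P = [[1, 3, 4, 6], [2, 7], [5]].

The final insertion tableau P = [[1, 3, 4, 6], [2, 7], [5]] has shape [4, 2, 1].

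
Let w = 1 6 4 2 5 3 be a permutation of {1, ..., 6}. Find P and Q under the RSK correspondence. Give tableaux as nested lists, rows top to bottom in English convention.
Insert each entry of the permutation into P by Schensted row insertion, recording in Q the position of each new cell.

After inserting 1: P = [[1]].
After inserting 6: P = [[1, 6]].
After inserting 4: P = [[1, 4], [6]].
After inserting 2: P = [[1, 2], [4], [6]].
After inserting 5: P = [[1, 2, 5], [4], [6]].
After inserting 3: P = [[1, 2, 3], [4, 5], [6]].

So P = [[1, 2, 3], [4, 5], [6]], Q = [[1, 2, 5], [3, 6], [4]].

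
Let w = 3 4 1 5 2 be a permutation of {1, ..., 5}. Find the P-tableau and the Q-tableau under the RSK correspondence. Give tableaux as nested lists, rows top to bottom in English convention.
Insert each entry of the permutation into P by Schensted row insertion, recording in Q the position of each new cell.

Insert 3: appended to row 1. P = [[3]], Q = [[1]].
Insert 4: appended to row 1. P = [[3, 4]], Q = [[1, 2]].
Insert 1: 1 bumps 3 from row 1; 3 starts row 2. P = [[1, 4], [3]], Q = [[1, 2], [3]].
Insert 5: appended to row 1. P = [[1, 4, 5], [3]], Q = [[1, 2, 4], [3]].
Insert 2: 2 bumps 4 from row 1; 4 appends to row 2. P = [[1, 2, 5], [3, 4]], Q = [[1, 2, 4], [3, 5]].

So P = [[1, 2, 5], [3, 4]], Q = [[1, 2, 4], [3, 5]].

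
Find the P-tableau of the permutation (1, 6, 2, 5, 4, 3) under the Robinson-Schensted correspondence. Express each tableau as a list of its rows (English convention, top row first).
After inserting 1: P = [[1]].
After inserting 6: P = [[1, 6]].
After inserting 2: P = [[1, 2], [6]].
After inserting 5: P = [[1, 2, 5], [6]].
After inserting 4: P = [[1, 2, 4], [5], [6]].
After inserting 3: P = [[1, 2, 3], [4], [5], [6]].

So P = [[1, 2, 3], [4], [5], [6]].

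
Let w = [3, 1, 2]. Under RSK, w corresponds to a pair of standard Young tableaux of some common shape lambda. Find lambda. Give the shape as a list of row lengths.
Row-insert each entry into an empty tableau.

After inserting 3: P = [[3]].
After inserting 1: P = [[1], [3]].
After inserting 2: P = [[1, 2], [3]].

The final insertion tableau P = [[1, 2], [3]] has shape [2, 1].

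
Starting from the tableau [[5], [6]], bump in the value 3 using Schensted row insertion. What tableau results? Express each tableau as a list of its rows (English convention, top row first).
In row 1, 3 replaces 5 (the leftmost entry greater than 3); 5 is bumped to row 2. In row 2, 5 replaces 6 (the leftmost entry greater than 5); 6 is bumped to row 3. 6 starts a new row 3. The new tableau is [[3], [5], [6]].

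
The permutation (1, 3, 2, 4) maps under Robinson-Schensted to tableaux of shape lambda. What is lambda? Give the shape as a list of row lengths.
[3, 1]

Row-insert each entry into an empty tableau.

After inserting 1: P = [[1]].
After inserting 3: P = [[1, 3]].
After inserting 2: P = [[1, 2], [3]].
After inserting 4: P = [[1, 2, 4], [3]].

The final insertion tableau P = [[1, 2, 4], [3]] has shape [3, 1].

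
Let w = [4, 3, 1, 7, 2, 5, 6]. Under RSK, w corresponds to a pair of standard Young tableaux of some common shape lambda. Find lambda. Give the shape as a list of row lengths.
[4, 2, 1]

Row-insert each entry into an empty tableau.

After inserting 4: P = [[4]].
After inserting 3: P = [[3], [4]].
After inserting 1: P = [[1], [3], [4]].
After inserting 7: P = [[1, 7], [3], [4]].
After inserting 2: P = [[1, 2], [3, 7], [4]].
After inserting 5: P = [[1, 2, 5], [3, 7], [4]].
After inserting 6: P = [[1, 2, 5, 6], [3, 7], [4]].

The final insertion tableau P = [[1, 2, 5, 6], [3, 7], [4]] has shape [4, 2, 1].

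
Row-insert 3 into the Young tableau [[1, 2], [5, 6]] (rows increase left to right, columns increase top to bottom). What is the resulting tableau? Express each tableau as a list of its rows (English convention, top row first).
[[1, 2, 3], [5, 6]]

3 is larger than every entry of row 1, so it is appended to row 1. The new tableau is [[1, 2, 3], [5, 6]].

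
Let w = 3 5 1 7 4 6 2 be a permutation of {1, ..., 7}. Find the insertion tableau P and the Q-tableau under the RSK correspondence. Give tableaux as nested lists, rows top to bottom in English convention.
Insert each entry of the permutation into P by Schensted row insertion, recording in Q the position of each new cell.

Insert 3: appended to row 1. P = [[3]].
Insert 5: appended to row 1. P = [[3, 5]].
Insert 1: 1 bumps 3 from row 1; 3 starts row 2. P = [[1, 5], [3]].
Insert 7: appended to row 1. P = [[1, 5, 7], [3]].
Insert 4: 4 bumps 5 from row 1; 5 appends to row 2. P = [[1, 4, 7], [3, 5]].
Insert 6: 6 bumps 7 from row 1; 7 appends to row 2. P = [[1, 4, 6], [3, 5, 7]].
Insert 2: 2 bumps 4 from row 1; 4 bumps 5 from row 2; 5 starts row 3. P = [[1, 2, 6], [3, 4, 7], [5]].

So P = [[1, 2, 6], [3, 4, 7], [5]], Q = [[1, 2, 4], [3, 5, 6], [7]].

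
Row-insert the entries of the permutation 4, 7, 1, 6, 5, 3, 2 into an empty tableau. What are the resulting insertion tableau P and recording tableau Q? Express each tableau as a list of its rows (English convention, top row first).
Insert each entry of the permutation into P by Schensted row insertion, recording in Q the position of each new cell.

Insert 4: appended to row 1. P = [[4]].
Insert 7: appended to row 1. P = [[4, 7]].
Insert 1: 1 bumps 4 from row 1; 4 starts row 2. P = [[1, 7], [4]].
Insert 6: 6 bumps 7 from row 1; 7 appends to row 2. P = [[1, 6], [4, 7]].
Insert 5: 5 bumps 6 from row 1; 6 bumps 7 from row 2; 7 starts row 3. P = [[1, 5], [4, 6], [7]].
Insert 3: 3 bumps 5 from row 1; 5 bumps 6 from row 2; 6 bumps 7 from row 3; 7 starts row 4. P = [[1, 3], [4, 5], [6], [7]].
Insert 2: 2 bumps 3 from row 1; 3 bumps 4 from row 2; 4 bumps 6 from row 3; 6 bumps 7 from row 4; 7 starts row 5. P = [[1, 2], [3, 5], [4], [6], [7]].

So P = [[1, 2], [3, 5], [4], [6], [7]], Q = [[1, 2], [3, 4], [5], [6], [7]].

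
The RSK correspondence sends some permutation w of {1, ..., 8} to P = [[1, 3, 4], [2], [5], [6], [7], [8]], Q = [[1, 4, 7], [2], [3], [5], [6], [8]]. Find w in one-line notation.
Reverse the RSK construction: for i from n down to 1, find the cell of Q containing i, remove the entry at that cell from P, and reverse-bump it up through P; the value ejected from row 1 is w(i).

Step i=8: Q has 8 at row 6, column 1; remove 8 from row 6 of P and reverse-bump: 8 enters row 5 and ejects 7; 7 enters row 4 and ejects 6; 6 enters row 3 and ejects 5; 5 enters row 2 and ejects 2; 2 enters row 1 and ejects 1. So w(8) = 1. P is now [[2, 3, 4], [5], [6], [7], [8]].
Step i=7: Q has 7 at row 1, column 3; remove that cell from P, ejecting 4. So w(7) = 4. P is now [[2, 3], [5], [6], [7], [8]].
Step i=6: Q has 6 at row 5, column 1; remove 8 from row 5 of P and reverse-bump: 8 enters row 4 and ejects 7; 7 enters row 3 and ejects 6; 6 enters row 2 and ejects 5; 5 enters row 1 and ejects 3. So w(6) = 3. P is now [[2, 5], [6], [7], [8]].
Step i=5: Q has 5 at row 4, column 1; remove 8 from row 4 of P and reverse-bump: 8 enters row 3 and ejects 7; 7 enters row 2 and ejects 6; 6 enters row 1 and ejects 5. So w(5) = 5. P is now [[2, 6], [7], [8]].
Step i=4: Q has 4 at row 1, column 2; remove that cell from P, ejecting 6. So w(4) = 6. P is now [[2], [7], [8]].
Step i=3: Q has 3 at row 3, column 1; remove 8 from row 3 of P and reverse-bump: 8 enters row 2 and ejects 7; 7 enters row 1 and ejects 2. So w(3) = 2. P is now [[7], [8]].
Step i=2: Q has 2 at row 2, column 1; remove 8 from row 2 of P and reverse-bump: 8 enters row 1 and ejects 7. So w(2) = 7. P is now [[8]].
Step i=1: Q has 1 at row 1, column 1; remove that cell from P, ejecting 8. So w(1) = 8. P is now [].

So w = 8 7 2 6 5 3 4 1.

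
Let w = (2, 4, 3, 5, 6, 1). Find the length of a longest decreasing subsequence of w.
3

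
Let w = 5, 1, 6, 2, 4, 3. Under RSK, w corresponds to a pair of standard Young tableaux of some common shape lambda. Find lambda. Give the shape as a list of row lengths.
[3, 2, 1]

Row-insert each entry into an empty tableau.

After inserting 5: P = [[5]].
After inserting 1: P = [[1], [5]].
After inserting 6: P = [[1, 6], [5]].
After inserting 2: P = [[1, 2], [5, 6]].
After inserting 4: P = [[1, 2, 4], [5, 6]].
After inserting 3: P = [[1, 2, 3], [4, 6], [5]].

The final insertion tableau P = [[1, 2, 3], [4, 6], [5]] has shape [3, 2, 1].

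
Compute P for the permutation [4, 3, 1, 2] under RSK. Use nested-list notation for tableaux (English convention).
Insert 4: appended to row 1. P = [[4]].
Insert 3: 3 bumps 4 from row 1; 4 starts row 2. P = [[3], [4]].
Insert 1: 1 bumps 3 from row 1; 3 bumps 4 from row 2; 4 starts row 3. P = [[1], [3], [4]].
Insert 2: appended to row 1. P = [[1, 2], [3], [4]].

So P = [[1, 2], [3], [4]].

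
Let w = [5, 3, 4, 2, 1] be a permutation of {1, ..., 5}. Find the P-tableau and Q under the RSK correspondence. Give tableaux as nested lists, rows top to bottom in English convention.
P = [[1, 4], [2], [3], [5]], Q = [[1, 3], [2], [4], [5]]

Insert each entry of the permutation into P by Schensted row insertion, recording in Q the position of each new cell.

Insert 5: appended to row 1. P = [[5]].
Insert 3: 3 bumps 5 from row 1; 5 starts row 2. P = [[3], [5]].
Insert 4: appended to row 1. P = [[3, 4], [5]].
Insert 2: 2 bumps 3 from row 1; 3 bumps 5 from row 2; 5 starts row 3. P = [[2, 4], [3], [5]].
Insert 1: 1 bumps 2 from row 1; 2 bumps 3 from row 2; 3 bumps 5 from row 3; 5 starts row 4. P = [[1, 4], [2], [3], [5]].

So P = [[1, 4], [2], [3], [5]], Q = [[1, 3], [2], [4], [5]].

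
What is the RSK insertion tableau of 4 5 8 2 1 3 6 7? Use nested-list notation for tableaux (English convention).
After inserting 4: P = [[4]].
After inserting 5: P = [[4, 5]].
After inserting 8: P = [[4, 5, 8]].
After inserting 2: P = [[2, 5, 8], [4]].
After inserting 1: P = [[1, 5, 8], [2], [4]].
After inserting 3: P = [[1, 3, 8], [2, 5], [4]].
After inserting 6: P = [[1, 3, 6], [2, 5, 8], [4]].
After inserting 7: P = [[1, 3, 6, 7], [2, 5, 8], [4]].

So P = [[1, 3, 6, 7], [2, 5, 8], [4]].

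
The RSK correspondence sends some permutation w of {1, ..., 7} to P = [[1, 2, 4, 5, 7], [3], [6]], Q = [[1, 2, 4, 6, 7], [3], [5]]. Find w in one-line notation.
Reverse the RSK construction: for i from n down to 1, find the cell of Q containing i, remove the entry at that cell from P, and reverse-bump it up through P; the value ejected from row 1 is w(i).

Step i=7: Q has 7 at row 1, column 5; remove that cell from P, ejecting 7. So w(7) = 7. P is now [[1, 2, 4, 5], [3], [6]].
Step i=6: Q has 6 at row 1, column 4; remove that cell from P, ejecting 5. So w(6) = 5. P is now [[1, 2, 4], [3], [6]].
Step i=5: Q has 5 at row 3, column 1; remove 6 from row 3 of P and reverse-bump: 6 enters row 2 and ejects 3; 3 enters row 1 and ejects 2. So w(5) = 2. P is now [[1, 3, 4], [6]].
Step i=4: Q has 4 at row 1, column 3; remove that cell from P, ejecting 4. So w(4) = 4. P is now [[1, 3], [6]].
Step i=3: Q has 3 at row 2, column 1; remove 6 from row 2 of P and reverse-bump: 6 enters row 1 and ejects 3. So w(3) = 3. P is now [[1, 6]].
Step i=2: Q has 2 at row 1, column 2; remove that cell from P, ejecting 6. So w(2) = 6. P is now [[1]].
Step i=1: Q has 1 at row 1, column 1; remove that cell from P, ejecting 1. So w(1) = 1. P is now [].

So w = 1 6 3 4 2 5 7.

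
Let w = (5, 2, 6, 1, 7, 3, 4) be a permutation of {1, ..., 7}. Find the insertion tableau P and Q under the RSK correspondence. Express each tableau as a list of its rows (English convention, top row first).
Insert each entry of the permutation into P by Schensted row insertion, recording in Q the position of each new cell.

Insert 5: appended to row 1. P = [[5]].
Insert 2: 2 bumps 5 from row 1; 5 starts row 2. P = [[2], [5]].
Insert 6: appended to row 1. P = [[2, 6], [5]].
Insert 1: 1 bumps 2 from row 1; 2 bumps 5 from row 2; 5 starts row 3. P = [[1, 6], [2], [5]].
Insert 7: appended to row 1. P = [[1, 6, 7], [2], [5]].
Insert 3: 3 bumps 6 from row 1; 6 appends to row 2. P = [[1, 3, 7], [2, 6], [5]].
Insert 4: 4 bumps 7 from row 1; 7 appends to row 2. P = [[1, 3, 4], [2, 6, 7], [5]].

So P = [[1, 3, 4], [2, 6, 7], [5]], Q = [[1, 3, 5], [2, 6, 7], [4]].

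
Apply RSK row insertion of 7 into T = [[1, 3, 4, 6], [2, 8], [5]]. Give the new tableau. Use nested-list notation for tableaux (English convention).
7 is larger than every entry of row 1, so it is appended to row 1. The new tableau is [[1, 3, 4, 6, 7], [2, 8], [5]].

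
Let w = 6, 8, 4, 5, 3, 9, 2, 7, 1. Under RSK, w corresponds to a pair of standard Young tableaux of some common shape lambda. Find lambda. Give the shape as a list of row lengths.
[3, 3, 1, 1, 1]

Row-insert each entry into an empty tableau.

After inserting 6: P = [[6]].
After inserting 8: P = [[6, 8]].
After inserting 4: P = [[4, 8], [6]].
After inserting 5: P = [[4, 5], [6, 8]].
After inserting 3: P = [[3, 5], [4, 8], [6]].
After inserting 9: P = [[3, 5, 9], [4, 8], [6]].
After inserting 2: P = [[2, 5, 9], [3, 8], [4], [6]].
After inserting 7: P = [[2, 5, 7], [3, 8, 9], [4], [6]].
After inserting 1: P = [[1, 5, 7], [2, 8, 9], [3], [4], [6]].

The final insertion tableau P = [[1, 5, 7], [2, 8, 9], [3], [4], [6]] has shape [3, 3, 1, 1, 1].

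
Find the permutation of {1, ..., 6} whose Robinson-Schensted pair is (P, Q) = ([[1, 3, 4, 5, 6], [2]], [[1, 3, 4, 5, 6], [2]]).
2 1 3 4 5 6

Reverse RSK: for i = n, n-1, ..., 1, locate i in Q, remove the corresponding corner cell from P, and reverse-bump its entry up through P; the value ejected from row 1 is w(i).

So w = 2 1 3 4 5 6.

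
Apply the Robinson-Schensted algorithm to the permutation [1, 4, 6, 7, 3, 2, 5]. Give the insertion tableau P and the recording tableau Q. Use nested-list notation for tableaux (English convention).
P = [[1, 2, 5, 7], [3, 6], [4]], Q = [[1, 2, 3, 4], [5, 7], [6]]

Insert each entry of the permutation into P by Schensted row insertion, recording in Q the position of each new cell.

Insert 1: appended to row 1. P = [[1]].
Insert 4: appended to row 1. P = [[1, 4]].
Insert 6: appended to row 1. P = [[1, 4, 6]].
Insert 7: appended to row 1. P = [[1, 4, 6, 7]].
Insert 3: 3 bumps 4 from row 1; 4 starts row 2. P = [[1, 3, 6, 7], [4]].
Insert 2: 2 bumps 3 from row 1; 3 bumps 4 from row 2; 4 starts row 3. P = [[1, 2, 6, 7], [3], [4]].
Insert 5: 5 bumps 6 from row 1; 6 appends to row 2. P = [[1, 2, 5, 7], [3, 6], [4]].

So P = [[1, 2, 5, 7], [3, 6], [4]], Q = [[1, 2, 3, 4], [5, 7], [6]].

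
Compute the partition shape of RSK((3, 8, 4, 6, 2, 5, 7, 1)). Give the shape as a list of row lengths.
[4, 2, 1, 1]

RSK row insertion gives P = [[1, 4, 5, 7], [2, 6], [3], [8]], which has shape [4, 2, 1, 1].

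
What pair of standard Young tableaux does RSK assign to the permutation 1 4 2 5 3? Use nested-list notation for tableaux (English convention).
P = [[1, 2, 3], [4, 5]], Q = [[1, 2, 4], [3, 5]]

Insert each entry of the permutation into P by Schensted row insertion, recording in Q the position of each new cell.

Insert 1: appended to row 1. P = [[1]].
Insert 4: appended to row 1. P = [[1, 4]].
Insert 2: 2 bumps 4 from row 1; 4 starts row 2. P = [[1, 2], [4]].
Insert 5: appended to row 1. P = [[1, 2, 5], [4]].
Insert 3: 3 bumps 5 from row 1; 5 appends to row 2. P = [[1, 2, 3], [4, 5]].

So P = [[1, 2, 3], [4, 5]], Q = [[1, 2, 4], [3, 5]].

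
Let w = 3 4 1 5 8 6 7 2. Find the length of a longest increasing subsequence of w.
5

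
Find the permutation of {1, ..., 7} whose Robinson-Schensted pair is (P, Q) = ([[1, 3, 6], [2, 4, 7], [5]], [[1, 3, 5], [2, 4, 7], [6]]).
2 1 5 4 7 3 6

Reverse the RSK construction: for i from n down to 1, find the cell of Q containing i, remove the entry at that cell from P, and reverse-bump it up through P; the value ejected from row 1 is w(i).

Step i=7: Q has 7 at row 2, column 3; remove 7 from row 2 of P and reverse-bump: 7 enters row 1 and ejects 6. So w(7) = 6. P is now [[1, 3, 7], [2, 4], [5]].
Step i=6: Q has 6 at row 3, column 1; remove 5 from row 3 of P and reverse-bump: 5 enters row 2 and ejects 4; 4 enters row 1 and ejects 3. So w(6) = 3. P is now [[1, 4, 7], [2, 5]].
Step i=5: Q has 5 at row 1, column 3; remove that cell from P, ejecting 7. So w(5) = 7. P is now [[1, 4], [2, 5]].
Step i=4: Q has 4 at row 2, column 2; remove 5 from row 2 of P and reverse-bump: 5 enters row 1 and ejects 4. So w(4) = 4. P is now [[1, 5], [2]].
Step i=3: Q has 3 at row 1, column 2; remove that cell from P, ejecting 5. So w(3) = 5. P is now [[1], [2]].
Step i=2: Q has 2 at row 2, column 1; remove 2 from row 2 of P and reverse-bump: 2 enters row 1 and ejects 1. So w(2) = 1. P is now [[2]].
Step i=1: Q has 1 at row 1, column 1; remove that cell from P, ejecting 2. So w(1) = 2. P is now [].

So w = 2 1 5 4 7 3 6.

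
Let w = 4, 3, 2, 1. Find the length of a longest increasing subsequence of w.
1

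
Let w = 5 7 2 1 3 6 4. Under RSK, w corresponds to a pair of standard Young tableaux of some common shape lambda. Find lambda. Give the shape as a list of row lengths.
[3, 2, 2]

Row-insert each entry into an empty tableau.

After inserting 5: P = [[5]].
After inserting 7: P = [[5, 7]].
After inserting 2: P = [[2, 7], [5]].
After inserting 1: P = [[1, 7], [2], [5]].
After inserting 3: P = [[1, 3], [2, 7], [5]].
After inserting 6: P = [[1, 3, 6], [2, 7], [5]].
After inserting 4: P = [[1, 3, 4], [2, 6], [5, 7]].

The final insertion tableau P = [[1, 3, 4], [2, 6], [5, 7]] has shape [3, 2, 2].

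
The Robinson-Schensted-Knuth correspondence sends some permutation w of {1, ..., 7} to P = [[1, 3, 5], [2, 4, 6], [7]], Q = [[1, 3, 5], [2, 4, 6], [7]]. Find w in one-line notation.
Reverse the RSK construction: for i from n down to 1, find the cell of Q containing i, remove the entry at that cell from P, and reverse-bump it up through P; the value ejected from row 1 is w(i).

Step i=7: Q has 7 at row 3, column 1; remove 7 from row 3 of P and reverse-bump: 7 enters row 2 and ejects 6; 6 enters row 1 and ejects 5. So w(7) = 5. P is now [[1, 3, 6], [2, 4, 7]].
Step i=6: Q has 6 at row 2, column 3; remove 7 from row 2 of P and reverse-bump: 7 enters row 1 and ejects 6. So w(6) = 6. P is now [[1, 3, 7], [2, 4]].
Step i=5: Q has 5 at row 1, column 3; remove that cell from P, ejecting 7. So w(5) = 7. P is now [[1, 3], [2, 4]].
Step i=4: Q has 4 at row 2, column 2; remove 4 from row 2 of P and reverse-bump: 4 enters row 1 and ejects 3. So w(4) = 3. P is now [[1, 4], [2]].
Step i=3: Q has 3 at row 1, column 2; remove that cell from P, ejecting 4. So w(3) = 4. P is now [[1], [2]].
Step i=2: Q has 2 at row 2, column 1; remove 2 from row 2 of P and reverse-bump: 2 enters row 1 and ejects 1. So w(2) = 1. P is now [[2]].
Step i=1: Q has 1 at row 1, column 1; remove that cell from P, ejecting 2. So w(1) = 2. P is now [].

So w = 2 1 4 3 7 6 5.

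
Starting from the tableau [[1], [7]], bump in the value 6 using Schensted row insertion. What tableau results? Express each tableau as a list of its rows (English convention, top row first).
6 is larger than every entry of row 1, so it is appended to row 1. The new tableau is [[1, 6], [7]].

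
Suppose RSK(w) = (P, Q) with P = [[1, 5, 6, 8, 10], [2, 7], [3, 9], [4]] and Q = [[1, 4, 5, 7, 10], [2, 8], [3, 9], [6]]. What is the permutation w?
4 3 2 5 7 1 9 8 6 10

Reverse the RSK construction: for i from n down to 1, find the cell of Q containing i, remove the entry at that cell from P, and reverse-bump it up through P; the value ejected from row 1 is w(i).

Step i=10: Q has 10 at row 1, column 5; remove that cell from P, ejecting 10. So w(10) = 10. P is now [[1, 5, 6, 8], [2, 7], [3, 9], [4]].
Step i=9: Q has 9 at row 3, column 2; remove 9 from row 3 of P and reverse-bump: 9 enters row 2 and ejects 7; 7 enters row 1 and ejects 6. So w(9) = 6. P is now [[1, 5, 7, 8], [2, 9], [3], [4]].
Step i=8: Q has 8 at row 2, column 2; remove 9 from row 2 of P and reverse-bump: 9 enters row 1 and ejects 8. So w(8) = 8. P is now [[1, 5, 7, 9], [2], [3], [4]].
Step i=7: Q has 7 at row 1, column 4; remove that cell from P, ejecting 9. So w(7) = 9. P is now [[1, 5, 7], [2], [3], [4]].
Step i=6: Q has 6 at row 4, column 1; remove 4 from row 4 of P and reverse-bump: 4 enters row 3 and ejects 3; 3 enters row 2 and ejects 2; 2 enters row 1 and ejects 1. So w(6) = 1. P is now [[2, 5, 7], [3], [4]].
Step i=5: Q has 5 at row 1, column 3; remove that cell from P, ejecting 7. So w(5) = 7. P is now [[2, 5], [3], [4]].
Step i=4: Q has 4 at row 1, column 2; remove that cell from P, ejecting 5. So w(4) = 5. P is now [[2], [3], [4]].
Step i=3: Q has 3 at row 3, column 1; remove 4 from row 3 of P and reverse-bump: 4 enters row 2 and ejects 3; 3 enters row 1 and ejects 2. So w(3) = 2. P is now [[3], [4]].
Step i=2: Q has 2 at row 2, column 1; remove 4 from row 2 of P and reverse-bump: 4 enters row 1 and ejects 3. So w(2) = 3. P is now [[4]].
Step i=1: Q has 1 at row 1, column 1; remove that cell from P, ejecting 4. So w(1) = 4. P is now [].

So w = 4 3 2 5 7 1 9 8 6 10.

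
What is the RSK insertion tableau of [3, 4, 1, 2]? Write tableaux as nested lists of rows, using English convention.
P = [[1, 2], [3, 4]]

Insert 3: appended to row 1. P = [[3]].
Insert 4: appended to row 1. P = [[3, 4]].
Insert 1: 1 bumps 3 from row 1; 3 starts row 2. P = [[1, 4], [3]].
Insert 2: 2 bumps 4 from row 1; 4 appends to row 2. P = [[1, 2], [3, 4]].

So P = [[1, 2], [3, 4]].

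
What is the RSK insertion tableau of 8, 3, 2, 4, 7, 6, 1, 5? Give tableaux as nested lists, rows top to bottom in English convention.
Insert 8: appended to row 1. P = [[8]].
Insert 3: 3 bumps 8 from row 1; 8 starts row 2. P = [[3], [8]].
Insert 2: 2 bumps 3 from row 1; 3 bumps 8 from row 2; 8 starts row 3. P = [[2], [3], [8]].
Insert 4: appended to row 1. P = [[2, 4], [3], [8]].
Insert 7: appended to row 1. P = [[2, 4, 7], [3], [8]].
Insert 6: 6 bumps 7 from row 1; 7 appends to row 2. P = [[2, 4, 6], [3, 7], [8]].
Insert 1: 1 bumps 2 from row 1; 2 bumps 3 from row 2; 3 bumps 8 from row 3; 8 starts row 4. P = [[1, 4, 6], [2, 7], [3], [8]].
Insert 5: 5 bumps 6 from row 1; 6 bumps 7 from row 2; 7 appends to row 3. P = [[1, 4, 5], [2, 6], [3, 7], [8]].

So P = [[1, 4, 5], [2, 6], [3, 7], [8]].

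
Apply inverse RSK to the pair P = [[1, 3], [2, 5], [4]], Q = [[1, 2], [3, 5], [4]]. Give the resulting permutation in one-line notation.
4 5 2 1 3

Reverse RSK: for i = n, n-1, ..., 1, locate i in Q, remove the corresponding corner cell from P, and reverse-bump its entry up through P; the value ejected from row 1 is w(i).

So w = 4 5 2 1 3.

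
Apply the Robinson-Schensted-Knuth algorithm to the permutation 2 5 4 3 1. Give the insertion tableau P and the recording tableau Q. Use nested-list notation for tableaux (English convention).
Insert each entry of the permutation into P by Schensted row insertion, recording in Q the position of each new cell.

Insert 2: appended to row 1. P = [[2]].
Insert 5: appended to row 1. P = [[2, 5]].
Insert 4: 4 bumps 5 from row 1; 5 starts row 2. P = [[2, 4], [5]].
Insert 3: 3 bumps 4 from row 1; 4 bumps 5 from row 2; 5 starts row 3. P = [[2, 3], [4], [5]].
Insert 1: 1 bumps 2 from row 1; 2 bumps 4 from row 2; 4 bumps 5 from row 3; 5 starts row 4. P = [[1, 3], [2], [4], [5]].

So P = [[1, 3], [2], [4], [5]], Q = [[1, 2], [3], [4], [5]].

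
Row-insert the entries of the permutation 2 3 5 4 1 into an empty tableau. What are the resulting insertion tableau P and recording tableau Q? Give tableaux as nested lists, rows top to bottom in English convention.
Insert each entry of the permutation into P by Schensted row insertion, recording in Q the position of each new cell.

Insert 2: appended to row 1. P = [[2]].
Insert 3: appended to row 1. P = [[2, 3]].
Insert 5: appended to row 1. P = [[2, 3, 5]].
Insert 4: 4 bumps 5 from row 1; 5 starts row 2. P = [[2, 3, 4], [5]].
Insert 1: 1 bumps 2 from row 1; 2 bumps 5 from row 2; 5 starts row 3. P = [[1, 3, 4], [2], [5]].

So P = [[1, 3, 4], [2], [5]], Q = [[1, 2, 3], [4], [5]].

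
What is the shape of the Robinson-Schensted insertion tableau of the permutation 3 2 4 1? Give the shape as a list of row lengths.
[2, 1, 1]

Row-insert each entry into an empty tableau.

After inserting 3: P = [[3]].
After inserting 2: P = [[2], [3]].
After inserting 4: P = [[2, 4], [3]].
After inserting 1: P = [[1, 4], [2], [3]].

The final insertion tableau P = [[1, 4], [2], [3]] has shape [2, 1, 1].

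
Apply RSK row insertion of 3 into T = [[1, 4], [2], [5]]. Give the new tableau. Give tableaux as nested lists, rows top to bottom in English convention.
[[1, 3], [2, 4], [5]]

In row 1, 3 replaces 4 (the leftmost entry greater than 3); 4 is bumped to row 2. 4 is appended to row 2. The new tableau is [[1, 3], [2, 4], [5]].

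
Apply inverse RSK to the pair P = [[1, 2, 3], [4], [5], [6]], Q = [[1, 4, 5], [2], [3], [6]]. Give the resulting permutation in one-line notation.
6 5 1 2 4 3

Reverse the RSK construction: for i from n down to 1, find the cell of Q containing i, remove the entry at that cell from P, and reverse-bump it up through P; the value ejected from row 1 is w(i).

Step i=6: Q has 6 at row 4, column 1; remove 6 from row 4 of P and reverse-bump: 6 enters row 3 and ejects 5; 5 enters row 2 and ejects 4; 4 enters row 1 and ejects 3. So w(6) = 3. P is now [[1, 2, 4], [5], [6]].
Step i=5: Q has 5 at row 1, column 3; remove that cell from P, ejecting 4. So w(5) = 4. P is now [[1, 2], [5], [6]].
Step i=4: Q has 4 at row 1, column 2; remove that cell from P, ejecting 2. So w(4) = 2. P is now [[1], [5], [6]].
Step i=3: Q has 3 at row 3, column 1; remove 6 from row 3 of P and reverse-bump: 6 enters row 2 and ejects 5; 5 enters row 1 and ejects 1. So w(3) = 1. P is now [[5], [6]].
Step i=2: Q has 2 at row 2, column 1; remove 6 from row 2 of P and reverse-bump: 6 enters row 1 and ejects 5. So w(2) = 5. P is now [[6]].
Step i=1: Q has 1 at row 1, column 1; remove that cell from P, ejecting 6. So w(1) = 6. P is now [].

So w = 6 5 1 2 4 3.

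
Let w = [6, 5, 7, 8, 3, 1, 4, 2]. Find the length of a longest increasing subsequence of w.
3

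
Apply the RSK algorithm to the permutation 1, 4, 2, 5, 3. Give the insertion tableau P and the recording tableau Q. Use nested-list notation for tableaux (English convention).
Insert each entry of the permutation into P by Schensted row insertion, recording in Q the position of each new cell.

Insert 1: appended to row 1. P = [[1]].
Insert 4: appended to row 1. P = [[1, 4]].
Insert 2: 2 bumps 4 from row 1; 4 starts row 2. P = [[1, 2], [4]].
Insert 5: appended to row 1. P = [[1, 2, 5], [4]].
Insert 3: 3 bumps 5 from row 1; 5 appends to row 2. P = [[1, 2, 3], [4, 5]].

So P = [[1, 2, 3], [4, 5]], Q = [[1, 2, 4], [3, 5]].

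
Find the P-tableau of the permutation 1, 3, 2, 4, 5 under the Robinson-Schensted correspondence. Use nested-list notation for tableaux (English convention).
After inserting 1: P = [[1]].
After inserting 3: P = [[1, 3]].
After inserting 2: P = [[1, 2], [3]].
After inserting 4: P = [[1, 2, 4], [3]].
After inserting 5: P = [[1, 2, 4, 5], [3]].

So P = [[1, 2, 4, 5], [3]].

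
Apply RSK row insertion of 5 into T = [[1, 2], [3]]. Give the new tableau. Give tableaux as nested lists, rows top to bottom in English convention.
[[1, 2, 5], [3]]

5 is larger than every entry of row 1, so it is appended to row 1. The new tableau is [[1, 2, 5], [3]].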